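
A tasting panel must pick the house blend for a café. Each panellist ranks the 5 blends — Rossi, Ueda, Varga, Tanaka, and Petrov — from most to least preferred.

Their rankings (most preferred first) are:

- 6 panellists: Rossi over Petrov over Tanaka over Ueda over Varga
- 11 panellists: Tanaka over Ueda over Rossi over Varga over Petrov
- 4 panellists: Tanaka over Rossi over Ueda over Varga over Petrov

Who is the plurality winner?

Tanaka

First-place vote totals:
  Rossi: 6
  Ueda: 0
  Varga: 0
  Tanaka: 15
  Petrov: 0
Tanaka has the most first-place votes.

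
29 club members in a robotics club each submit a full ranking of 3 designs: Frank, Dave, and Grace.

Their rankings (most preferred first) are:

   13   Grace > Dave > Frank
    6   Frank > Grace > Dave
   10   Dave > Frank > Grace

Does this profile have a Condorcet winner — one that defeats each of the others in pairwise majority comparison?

Head-to-head results (29 voters total):
Frank vs Dave: Dave wins 23–6.
Frank vs Grace: Frank wins 16–13.
Dave vs Grace: Grace wins 19–10.
No candidate beats all others: Frank beats Grace beats Dave beats Frank, a majority cycle.

No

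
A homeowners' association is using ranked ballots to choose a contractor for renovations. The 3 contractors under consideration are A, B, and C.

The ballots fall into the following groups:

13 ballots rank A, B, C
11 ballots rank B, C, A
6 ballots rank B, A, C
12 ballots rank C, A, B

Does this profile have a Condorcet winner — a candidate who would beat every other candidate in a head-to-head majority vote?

No

Head-to-head results (42 voters total):
A vs B: A wins 25–17.
A vs C: C wins 23–19.
B vs C: B wins 30–12.
No candidate beats all others: A beats B beats C beats A, a majority cycle.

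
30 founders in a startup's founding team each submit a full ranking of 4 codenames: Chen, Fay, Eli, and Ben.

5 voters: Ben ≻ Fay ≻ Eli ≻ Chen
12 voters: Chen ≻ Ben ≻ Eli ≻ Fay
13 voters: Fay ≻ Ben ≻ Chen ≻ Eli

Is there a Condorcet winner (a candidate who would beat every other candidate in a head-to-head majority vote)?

Yes

Head-to-head results (30 voters total):
Chen vs Fay: Fay wins 18–12.
Chen vs Eli: Chen wins 25–5.
Chen vs Ben: Ben wins 18–12.
Fay vs Eli: Fay wins 18–12.
Fay vs Ben: Ben wins 17–13.
Eli vs Ben: Ben wins 30–0.
Ben beats each rival — Chen (18–12), Fay (17–13), Eli (30–0) — so Ben is the Condorcet winner.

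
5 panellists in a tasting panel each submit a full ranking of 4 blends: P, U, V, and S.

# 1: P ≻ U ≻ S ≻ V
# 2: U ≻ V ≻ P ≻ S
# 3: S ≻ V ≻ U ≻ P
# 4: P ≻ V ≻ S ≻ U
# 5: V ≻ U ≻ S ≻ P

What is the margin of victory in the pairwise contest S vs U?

Ballots ranking S above U: 2.
Ballots ranking U above S: 3.
U wins 3–2, a margin of 1.

1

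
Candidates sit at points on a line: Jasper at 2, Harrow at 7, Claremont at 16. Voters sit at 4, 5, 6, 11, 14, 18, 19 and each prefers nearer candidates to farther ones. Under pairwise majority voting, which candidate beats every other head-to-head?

Harrow

With single-peaked preferences on a line, the Condorcet winner is the candidate closest to the median voter.
The median voter (position 11) is closest to Harrow at 7.
Check: Harrow vs Claremont — voters closer to Harrow: 4 of 7.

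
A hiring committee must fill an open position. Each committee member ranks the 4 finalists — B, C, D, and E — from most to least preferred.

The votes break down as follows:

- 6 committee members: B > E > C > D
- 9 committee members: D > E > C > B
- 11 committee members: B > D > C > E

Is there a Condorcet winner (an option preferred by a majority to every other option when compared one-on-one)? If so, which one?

B

Head-to-head results (26 voters total):
B vs C: B wins 17–9.
B vs D: B wins 17–9.
B vs E: B wins 17–9.
C vs D: D wins 20–6.
C vs E: E wins 15–11.
D vs E: D wins 20–6.
B beats each rival — C (17–9), D (17–9), E (17–9) — so B is the Condorcet winner.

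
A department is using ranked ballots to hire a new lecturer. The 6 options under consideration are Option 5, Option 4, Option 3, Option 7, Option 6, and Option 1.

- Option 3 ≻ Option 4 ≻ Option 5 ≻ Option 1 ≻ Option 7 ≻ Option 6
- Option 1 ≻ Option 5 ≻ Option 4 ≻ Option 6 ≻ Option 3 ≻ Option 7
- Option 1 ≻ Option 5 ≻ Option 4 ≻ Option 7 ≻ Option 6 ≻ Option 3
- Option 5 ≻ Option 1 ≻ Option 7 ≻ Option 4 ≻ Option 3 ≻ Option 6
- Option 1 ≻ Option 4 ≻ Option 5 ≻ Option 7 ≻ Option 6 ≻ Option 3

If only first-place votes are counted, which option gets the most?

Option 1

First-place vote totals:
  Option 5: 1
  Option 4: 0
  Option 3: 1
  Option 7: 0
  Option 6: 0
  Option 1: 3
Option 1 has the most first-place votes.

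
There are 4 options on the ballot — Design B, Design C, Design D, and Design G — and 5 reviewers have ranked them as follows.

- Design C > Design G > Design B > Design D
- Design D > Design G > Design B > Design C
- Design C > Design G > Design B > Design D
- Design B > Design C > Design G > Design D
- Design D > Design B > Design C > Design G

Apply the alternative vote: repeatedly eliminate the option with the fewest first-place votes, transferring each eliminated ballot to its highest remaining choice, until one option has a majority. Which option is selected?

Design C

Round 1: Design C 2, Design D 2, Design B 1, Design G 0. Design G has the fewest and is eliminated.
Round 2: Design C 2, Design D 2, Design B 1. Design B has the fewest and is eliminated.
Round 3: Design C 3, Design D 2. Design C has a majority.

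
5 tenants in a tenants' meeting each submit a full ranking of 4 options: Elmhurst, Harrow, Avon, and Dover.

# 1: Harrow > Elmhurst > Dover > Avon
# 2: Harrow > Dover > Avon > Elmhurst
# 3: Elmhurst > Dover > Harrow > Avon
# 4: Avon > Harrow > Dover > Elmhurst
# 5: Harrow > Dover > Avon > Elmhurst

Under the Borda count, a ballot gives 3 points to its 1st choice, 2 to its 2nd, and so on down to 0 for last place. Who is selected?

Harrow

Borda scores:
  Elmhurst: 2 + 0 + 3 + 0 + 0 = 5
  Harrow: 3 + 3 + 1 + 2 + 3 = 12
  Avon: 0 + 1 + 0 + 3 + 1 = 5
  Dover: 1 + 2 + 2 + 1 + 2 = 8
Harrow has the highest total.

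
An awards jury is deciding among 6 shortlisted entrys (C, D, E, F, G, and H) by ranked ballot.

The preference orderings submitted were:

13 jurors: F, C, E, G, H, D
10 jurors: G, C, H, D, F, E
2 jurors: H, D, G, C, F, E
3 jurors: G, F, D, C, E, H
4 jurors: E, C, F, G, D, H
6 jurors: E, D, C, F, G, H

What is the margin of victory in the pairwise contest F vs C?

Ballots ranking F above C: 13+3 = 16.
Ballots ranking C above F: 10+2+4+6 = 22.
C wins 22–16, a margin of 6.

6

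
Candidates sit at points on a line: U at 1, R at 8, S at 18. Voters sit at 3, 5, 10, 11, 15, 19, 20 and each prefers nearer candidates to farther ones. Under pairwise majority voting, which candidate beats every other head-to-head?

R

With single-peaked preferences on a line, the Condorcet winner is the candidate closest to the median voter.
The median voter (position 11) is closest to R at 8.
Check: R vs U — voters closer to R: 6 of 7.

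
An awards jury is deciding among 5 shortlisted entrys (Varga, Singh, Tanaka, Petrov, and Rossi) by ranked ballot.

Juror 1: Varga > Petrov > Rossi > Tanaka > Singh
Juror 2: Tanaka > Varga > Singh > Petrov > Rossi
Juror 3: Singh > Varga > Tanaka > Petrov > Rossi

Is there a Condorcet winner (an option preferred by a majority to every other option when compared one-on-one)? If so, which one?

Head-to-head results (3 voters total):
Varga vs Singh: Varga wins 2–1.
Varga vs Tanaka: Varga wins 2–1.
Varga vs Petrov: Varga wins 3–0.
Varga vs Rossi: Varga wins 3–0.
Singh vs Tanaka: Tanaka wins 2–1.
Singh vs Petrov: Singh wins 2–1.
Singh vs Rossi: Singh wins 2–1.
Tanaka vs Petrov: Tanaka wins 2–1.
Tanaka vs Rossi: Tanaka wins 2–1.
Petrov vs Rossi: Petrov wins 3–0.
Varga beats each rival — Singh (2–1), Tanaka (2–1), Petrov (3–0), Rossi (3–0) — so Varga is the Condorcet winner.

Varga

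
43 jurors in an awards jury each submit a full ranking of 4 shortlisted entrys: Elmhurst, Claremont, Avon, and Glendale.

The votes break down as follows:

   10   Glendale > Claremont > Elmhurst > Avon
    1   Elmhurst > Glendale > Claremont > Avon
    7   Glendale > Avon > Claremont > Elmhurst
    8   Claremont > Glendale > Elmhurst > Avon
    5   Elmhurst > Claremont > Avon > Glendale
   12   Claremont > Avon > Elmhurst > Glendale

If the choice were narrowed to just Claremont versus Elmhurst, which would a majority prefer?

Ballots ranking Claremont above Elmhurst: 10+7+8+12 = 37.
Ballots ranking Elmhurst above Claremont: 1+5 = 6.
Claremont wins the head-to-head, 37–6.

Claremont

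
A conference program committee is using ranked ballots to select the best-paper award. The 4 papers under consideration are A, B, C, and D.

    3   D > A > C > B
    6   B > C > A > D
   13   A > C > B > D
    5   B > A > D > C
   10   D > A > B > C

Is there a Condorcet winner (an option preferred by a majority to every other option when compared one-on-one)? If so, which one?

A

Head-to-head results (37 voters total):
A vs B: A wins 26–11.
A vs C: A wins 31–6.
A vs D: A wins 24–13.
B vs C: B wins 21–16.
B vs D: B wins 24–13.
C vs D: C wins 19–18.
A beats each rival — B (26–11), C (31–6), D (24–13) — so A is the Condorcet winner.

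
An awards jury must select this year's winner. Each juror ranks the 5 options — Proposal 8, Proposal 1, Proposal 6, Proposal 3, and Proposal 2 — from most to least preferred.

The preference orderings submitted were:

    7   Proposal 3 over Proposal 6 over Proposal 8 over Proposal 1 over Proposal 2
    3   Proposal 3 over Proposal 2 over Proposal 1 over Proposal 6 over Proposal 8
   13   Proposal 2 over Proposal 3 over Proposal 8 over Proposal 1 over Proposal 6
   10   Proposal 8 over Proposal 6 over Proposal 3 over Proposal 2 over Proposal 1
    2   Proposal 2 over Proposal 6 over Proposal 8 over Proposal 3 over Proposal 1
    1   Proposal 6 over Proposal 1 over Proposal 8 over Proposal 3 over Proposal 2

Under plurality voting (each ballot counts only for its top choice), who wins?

First-place vote totals:
  Proposal 8: 10
  Proposal 1: 0
  Proposal 6: 1
  Proposal 3: 10
  Proposal 2: 15
Proposal 2 has the most first-place votes.

Proposal 2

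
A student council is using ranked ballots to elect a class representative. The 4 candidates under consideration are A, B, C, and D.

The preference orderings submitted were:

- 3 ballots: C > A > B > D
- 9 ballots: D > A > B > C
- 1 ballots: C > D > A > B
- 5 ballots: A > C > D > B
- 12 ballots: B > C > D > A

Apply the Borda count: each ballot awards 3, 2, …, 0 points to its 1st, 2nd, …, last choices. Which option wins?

Borda scores:
  A: 3·2 + 9·2 + 1 + 5·3 + 12·0 = 40
  B: 3·1 + 9·1 + 0 + 5·0 + 12·3 = 48
  C: 3·3 + 9·0 + 3 + 5·2 + 12·2 = 46
  D: 3·0 + 9·3 + 2 + 5·1 + 12·1 = 46
B has the highest total.

B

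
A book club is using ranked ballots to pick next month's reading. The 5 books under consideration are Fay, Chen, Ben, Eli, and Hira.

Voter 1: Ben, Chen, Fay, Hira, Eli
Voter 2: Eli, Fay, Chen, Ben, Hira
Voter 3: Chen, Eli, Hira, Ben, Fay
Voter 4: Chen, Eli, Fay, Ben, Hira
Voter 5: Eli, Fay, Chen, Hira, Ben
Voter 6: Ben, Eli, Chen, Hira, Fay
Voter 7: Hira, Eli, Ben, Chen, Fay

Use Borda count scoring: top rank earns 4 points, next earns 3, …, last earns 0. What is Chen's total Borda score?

Borda scores:
  Fay: 2 + 3 + 0 + 2 + 3 + 0 + 0 = 10
  Chen: 3 + 2 + 4 + 4 + 2 + 2 + 1 = 18
  Ben: 4 + 1 + 1 + 1 + 0 + 4 + 2 = 13
  Eli: 0 + 4 + 3 + 3 + 4 + 3 + 3 = 20
  Hira: 1 + 0 + 2 + 0 + 1 + 1 + 4 = 9

18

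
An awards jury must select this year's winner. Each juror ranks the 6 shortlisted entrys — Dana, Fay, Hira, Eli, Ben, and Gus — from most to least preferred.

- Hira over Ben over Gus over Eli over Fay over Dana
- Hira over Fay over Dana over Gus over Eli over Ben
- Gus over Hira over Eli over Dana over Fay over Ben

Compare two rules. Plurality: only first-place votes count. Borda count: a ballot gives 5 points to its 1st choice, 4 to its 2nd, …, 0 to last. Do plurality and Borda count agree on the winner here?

Yes

Plurality first-place counts: Dana 0, Fay 0, Hira 2, Eli 0, Ben 0, Gus 1 → Hira.
Borda totals: Dana 5, Fay 6, Hira 14, Eli 6, Ben 4, Gus 10 → Hira.
The two rules agree on Hira.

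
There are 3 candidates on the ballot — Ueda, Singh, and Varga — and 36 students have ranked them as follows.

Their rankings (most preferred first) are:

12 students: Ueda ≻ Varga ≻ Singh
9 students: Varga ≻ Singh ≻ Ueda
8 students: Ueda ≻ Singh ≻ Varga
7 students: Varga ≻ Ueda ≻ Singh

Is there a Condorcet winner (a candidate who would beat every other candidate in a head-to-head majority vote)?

Head-to-head results (36 voters total):
Ueda vs Singh: Ueda wins 27–9.
Ueda vs Varga: Ueda wins 20–16.
Singh vs Varga: Varga wins 28–8.
Ueda beats each rival — Singh (27–9), Varga (20–16) — so Ueda is the Condorcet winner.

Yes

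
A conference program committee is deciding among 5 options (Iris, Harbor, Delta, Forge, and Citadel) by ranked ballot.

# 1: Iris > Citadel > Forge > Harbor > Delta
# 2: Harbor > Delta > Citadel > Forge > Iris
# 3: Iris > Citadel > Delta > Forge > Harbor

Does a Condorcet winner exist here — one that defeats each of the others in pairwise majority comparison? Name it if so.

Iris

Head-to-head results (3 voters total):
Iris vs Harbor: Iris wins 2–1.
Iris vs Delta: Iris wins 2–1.
Iris vs Forge: Iris wins 2–1.
Iris vs Citadel: Iris wins 2–1.
Harbor vs Delta: Harbor wins 2–1.
Harbor vs Forge: Forge wins 2–1.
Harbor vs Citadel: Citadel wins 2–1.
Delta vs Forge: Delta wins 2–1.
Delta vs Citadel: Citadel wins 2–1.
Forge vs Citadel: Citadel wins 3–0.
Iris beats each rival — Harbor (2–1), Delta (2–1), Forge (2–1), Citadel (2–1) — so Iris is the Condorcet winner.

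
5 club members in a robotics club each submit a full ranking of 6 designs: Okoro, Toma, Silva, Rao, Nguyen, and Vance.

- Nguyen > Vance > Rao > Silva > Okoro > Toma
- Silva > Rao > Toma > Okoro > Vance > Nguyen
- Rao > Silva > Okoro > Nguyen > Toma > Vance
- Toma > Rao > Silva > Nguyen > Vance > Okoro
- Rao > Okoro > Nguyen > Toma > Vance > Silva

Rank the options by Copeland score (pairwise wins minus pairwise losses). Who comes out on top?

Pairwise results:
  Okoro vs Toma: Okoro wins 3–2.
  Okoro vs Silva: Silva wins 4–1.
  Okoro vs Rao: Rao wins 5–0.
  Okoro vs Nguyen: Okoro wins 3–2.
  Okoro vs Vance: Okoro wins 3–2.
  Toma vs Silva: Silva wins 3–2.
  Toma vs Rao: Rao wins 4–1.
  Toma vs Nguyen: Nguyen wins 3–2.
  Toma vs Vance: Toma wins 4–1.
  Silva vs Rao: Rao wins 4–1.
  Silva vs Nguyen: Silva wins 3–2.
  Silva vs Vance: Silva wins 3–2.
  Rao vs Nguyen: Rao wins 4–1.
  Rao vs Vance: Rao wins 4–1.
  Nguyen vs Vance: Nguyen wins 4–1.
Copeland scores (wins − losses):
  Okoro: 3 − 2 = 1
  Toma: 1 − 4 = -3
  Silva: 4 − 1 = 3
  Rao: 5 − 0 = 5
  Nguyen: 2 − 3 = -1
  Vance: 0 − 5 = -5
Rao has the best Copeland score.

Rao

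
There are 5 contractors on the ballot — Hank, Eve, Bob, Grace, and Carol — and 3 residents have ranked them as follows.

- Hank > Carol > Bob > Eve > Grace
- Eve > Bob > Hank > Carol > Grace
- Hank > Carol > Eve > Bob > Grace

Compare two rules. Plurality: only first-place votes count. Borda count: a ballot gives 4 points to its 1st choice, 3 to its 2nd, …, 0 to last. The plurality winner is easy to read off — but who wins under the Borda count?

Hank

Plurality first-place counts: Hank 2, Eve 1, Bob 0, Grace 0, Carol 0 → Hank.
Borda totals: Hank 10, Eve 7, Bob 6, Grace 0, Carol 7 → Hank.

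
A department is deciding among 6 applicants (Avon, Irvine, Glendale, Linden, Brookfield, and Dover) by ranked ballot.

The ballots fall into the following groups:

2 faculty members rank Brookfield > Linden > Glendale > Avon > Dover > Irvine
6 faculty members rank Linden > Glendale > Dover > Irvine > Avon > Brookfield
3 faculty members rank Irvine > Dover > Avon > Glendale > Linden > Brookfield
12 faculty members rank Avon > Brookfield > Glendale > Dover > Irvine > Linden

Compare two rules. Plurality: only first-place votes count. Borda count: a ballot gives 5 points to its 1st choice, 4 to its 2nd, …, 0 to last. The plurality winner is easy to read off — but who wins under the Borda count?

Plurality first-place counts: Avon 12, Irvine 3, Glendale 0, Linden 6, Brookfield 2, Dover 0 → Avon.
Borda totals: Avon 79, Irvine 39, Glendale 72, Linden 41, Brookfield 58, Dover 56 → Avon.

Avon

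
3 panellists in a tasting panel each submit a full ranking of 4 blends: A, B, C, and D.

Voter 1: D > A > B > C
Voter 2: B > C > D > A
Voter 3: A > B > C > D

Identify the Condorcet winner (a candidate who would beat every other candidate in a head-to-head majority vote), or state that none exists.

None — there is no Condorcet winner

Head-to-head results (3 voters total):
A vs B: A wins 2–1.
A vs C: A wins 2–1.
A vs D: D wins 2–1.
B vs C: B wins 3–0.
B vs D: B wins 2–1.
C vs D: C wins 2–1.
No candidate beats all others: A beats B beats D beats A, a majority cycle.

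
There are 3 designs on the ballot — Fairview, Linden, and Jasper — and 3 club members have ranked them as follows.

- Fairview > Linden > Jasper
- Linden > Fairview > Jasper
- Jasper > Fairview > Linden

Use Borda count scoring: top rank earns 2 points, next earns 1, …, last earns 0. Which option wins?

Borda scores:
  Fairview: 2 + 1 + 1 = 4
  Linden: 1 + 2 + 0 = 3
  Jasper: 0 + 0 + 2 = 2
Fairview has the highest total.

Fairview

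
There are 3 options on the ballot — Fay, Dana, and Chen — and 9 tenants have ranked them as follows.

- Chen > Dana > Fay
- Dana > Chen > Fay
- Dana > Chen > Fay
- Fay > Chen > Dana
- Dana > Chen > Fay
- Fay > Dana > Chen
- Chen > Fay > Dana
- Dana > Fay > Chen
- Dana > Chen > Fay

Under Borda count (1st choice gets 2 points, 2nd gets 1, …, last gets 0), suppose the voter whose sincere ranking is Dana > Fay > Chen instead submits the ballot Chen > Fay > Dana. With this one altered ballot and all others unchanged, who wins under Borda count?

Chen

Borda totals with the altered ballot: Fay 6, Dana 10, Chen 11.
The switch changes the winner from Dana to Chen.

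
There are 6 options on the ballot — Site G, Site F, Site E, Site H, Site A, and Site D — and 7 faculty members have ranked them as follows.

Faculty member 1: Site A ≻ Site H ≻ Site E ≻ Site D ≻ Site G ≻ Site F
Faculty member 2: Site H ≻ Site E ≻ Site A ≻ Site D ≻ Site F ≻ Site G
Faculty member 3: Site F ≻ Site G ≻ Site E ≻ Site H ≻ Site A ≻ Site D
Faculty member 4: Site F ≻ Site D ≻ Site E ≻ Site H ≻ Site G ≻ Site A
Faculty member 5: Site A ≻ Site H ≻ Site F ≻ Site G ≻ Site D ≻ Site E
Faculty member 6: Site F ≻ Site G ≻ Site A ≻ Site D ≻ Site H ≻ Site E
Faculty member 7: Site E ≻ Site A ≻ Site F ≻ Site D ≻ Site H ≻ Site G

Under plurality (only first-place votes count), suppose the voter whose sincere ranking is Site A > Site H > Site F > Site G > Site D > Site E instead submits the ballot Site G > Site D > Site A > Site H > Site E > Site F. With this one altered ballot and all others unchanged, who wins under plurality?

Site F

First-place totals with the altered ballot: Site G 1, Site F 3, Site E 1, Site H 1, Site A 1, Site D 0.
The winner is unchanged: still Site F.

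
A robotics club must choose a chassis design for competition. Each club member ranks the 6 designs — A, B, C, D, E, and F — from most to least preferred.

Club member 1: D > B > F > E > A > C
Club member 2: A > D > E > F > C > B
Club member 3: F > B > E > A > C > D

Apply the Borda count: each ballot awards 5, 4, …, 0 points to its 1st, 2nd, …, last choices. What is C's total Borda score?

2

Borda scores:
  A: 1 + 5 + 2 = 8
  B: 4 + 0 + 4 = 8
  C: 0 + 1 + 1 = 2
  D: 5 + 4 + 0 = 9
  E: 2 + 3 + 3 = 8
  F: 3 + 2 + 5 = 10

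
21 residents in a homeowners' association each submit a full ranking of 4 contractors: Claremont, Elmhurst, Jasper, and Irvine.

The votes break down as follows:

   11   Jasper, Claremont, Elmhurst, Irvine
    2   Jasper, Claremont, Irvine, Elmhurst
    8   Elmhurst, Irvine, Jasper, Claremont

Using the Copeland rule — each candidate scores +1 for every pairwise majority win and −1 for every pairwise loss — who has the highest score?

Pairwise results:
  Claremont vs Elmhurst: Claremont wins 13–8.
  Claremont vs Jasper: Jasper wins 21–0.
  Claremont vs Irvine: Claremont wins 13–8.
  Elmhurst vs Jasper: Jasper wins 13–8.
  Elmhurst vs Irvine: Elmhurst wins 19–2.
  Jasper vs Irvine: Jasper wins 13–8.
Copeland scores (wins − losses):
  Claremont: 2 − 1 = 1
  Elmhurst: 1 − 2 = -1
  Jasper: 3 − 0 = 3
  Irvine: 0 − 3 = -3
Jasper has the best Copeland score.

Jasper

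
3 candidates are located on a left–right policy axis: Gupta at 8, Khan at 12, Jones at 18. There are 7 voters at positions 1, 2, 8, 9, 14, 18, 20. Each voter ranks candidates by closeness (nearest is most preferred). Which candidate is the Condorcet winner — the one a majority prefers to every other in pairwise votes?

Gupta

With single-peaked preferences on a line, the Condorcet winner is the candidate closest to the median voter.
The median voter (position 9) is closest to Gupta at 8.
Check: Gupta vs Khan — voters closer to Gupta: 4 of 7.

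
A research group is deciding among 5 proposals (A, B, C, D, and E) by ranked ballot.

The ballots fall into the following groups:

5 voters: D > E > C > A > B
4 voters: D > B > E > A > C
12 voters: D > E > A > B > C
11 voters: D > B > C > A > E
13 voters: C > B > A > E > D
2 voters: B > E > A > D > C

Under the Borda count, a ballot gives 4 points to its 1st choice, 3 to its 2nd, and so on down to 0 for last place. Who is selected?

D

Borda scores:
  A: 5·1 + 4·1 + 12·2 + 11·1 + 13·2 + 2·2 = 74
  B: 5·0 + 4·3 + 12·1 + 11·3 + 13·3 + 2·4 = 104
  C: 5·2 + 4·0 + 12·0 + 11·2 + 13·4 + 2·0 = 84
  D: 5·4 + 4·4 + 12·4 + 11·4 + 13·0 + 2·1 = 130
  E: 5·3 + 4·2 + 12·3 + 11·0 + 13·1 + 2·3 = 78
D has the highest total.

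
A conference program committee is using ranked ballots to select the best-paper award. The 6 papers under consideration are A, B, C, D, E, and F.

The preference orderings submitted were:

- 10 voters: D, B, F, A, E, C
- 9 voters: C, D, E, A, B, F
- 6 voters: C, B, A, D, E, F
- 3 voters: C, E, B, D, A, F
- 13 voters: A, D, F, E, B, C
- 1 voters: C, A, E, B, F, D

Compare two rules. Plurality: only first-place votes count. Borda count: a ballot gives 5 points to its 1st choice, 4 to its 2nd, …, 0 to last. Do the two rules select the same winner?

Plurality first-place counts: A 13, B 0, C 19, D 10, E 0, F 0 → C.
Borda totals: A 128, B 97, C 95, D 156, E 84, F 70 → D.
The two rules disagree: plurality picks C, Borda picks D.

No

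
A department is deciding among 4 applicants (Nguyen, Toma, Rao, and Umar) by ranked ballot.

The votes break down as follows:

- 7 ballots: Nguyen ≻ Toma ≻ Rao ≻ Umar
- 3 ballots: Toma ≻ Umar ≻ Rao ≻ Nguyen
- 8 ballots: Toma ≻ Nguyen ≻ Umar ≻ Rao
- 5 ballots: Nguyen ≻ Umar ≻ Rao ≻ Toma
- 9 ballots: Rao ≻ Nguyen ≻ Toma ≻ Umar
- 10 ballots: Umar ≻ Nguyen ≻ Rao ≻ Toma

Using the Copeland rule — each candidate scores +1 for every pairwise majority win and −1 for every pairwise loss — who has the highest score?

Pairwise results:
  Nguyen vs Toma: Nguyen wins 31–11.
  Nguyen vs Rao: Nguyen wins 30–12.
  Nguyen vs Umar: Nguyen wins 29–13.
  Toma vs Rao: Rao wins 24–18.
  Toma vs Umar: Toma wins 27–15.
  Rao vs Umar: Umar wins 26–16.
Copeland scores (wins − losses):
  Nguyen: 3 − 0 = 3
  Toma: 1 − 2 = -1
  Rao: 1 − 2 = -1
  Umar: 1 − 2 = -1
Nguyen has the best Copeland score.

Nguyen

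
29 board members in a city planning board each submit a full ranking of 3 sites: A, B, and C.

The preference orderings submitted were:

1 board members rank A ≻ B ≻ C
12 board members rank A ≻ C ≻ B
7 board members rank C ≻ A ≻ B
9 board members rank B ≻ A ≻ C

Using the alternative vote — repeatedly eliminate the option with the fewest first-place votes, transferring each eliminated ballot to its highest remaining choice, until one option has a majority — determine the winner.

Round 1: A 13, B 9, C 7. C has the fewest and is eliminated.
Round 2: A 20, B 9. A has a majority.

A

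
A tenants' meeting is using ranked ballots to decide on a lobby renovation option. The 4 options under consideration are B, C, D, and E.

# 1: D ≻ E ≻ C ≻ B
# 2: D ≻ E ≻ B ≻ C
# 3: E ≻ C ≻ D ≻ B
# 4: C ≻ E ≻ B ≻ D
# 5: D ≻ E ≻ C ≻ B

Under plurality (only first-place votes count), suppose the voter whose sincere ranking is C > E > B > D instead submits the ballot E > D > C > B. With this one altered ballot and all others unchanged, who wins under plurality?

First-place totals with the altered ballot: B 0, C 0, D 3, E 2.
The winner is unchanged: still D.

D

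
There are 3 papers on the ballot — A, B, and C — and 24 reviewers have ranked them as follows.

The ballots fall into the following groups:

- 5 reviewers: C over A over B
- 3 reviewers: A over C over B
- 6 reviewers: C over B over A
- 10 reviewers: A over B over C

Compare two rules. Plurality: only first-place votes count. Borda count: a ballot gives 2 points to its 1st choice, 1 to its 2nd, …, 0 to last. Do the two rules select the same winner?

Yes

Plurality first-place counts: A 13, B 0, C 11 → A.
Borda totals: A 31, B 16, C 25 → A.
The two rules agree on A.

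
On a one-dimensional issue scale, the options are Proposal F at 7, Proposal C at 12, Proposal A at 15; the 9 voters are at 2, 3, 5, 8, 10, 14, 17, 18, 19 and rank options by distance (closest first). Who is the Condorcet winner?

Proposal C

With single-peaked preferences on a line, the Condorcet winner is the candidate closest to the median voter.
The median voter (position 10) is closest to Proposal C at 12.
Check: Proposal C vs Proposal F — voters closer to Proposal C: 5 of 9.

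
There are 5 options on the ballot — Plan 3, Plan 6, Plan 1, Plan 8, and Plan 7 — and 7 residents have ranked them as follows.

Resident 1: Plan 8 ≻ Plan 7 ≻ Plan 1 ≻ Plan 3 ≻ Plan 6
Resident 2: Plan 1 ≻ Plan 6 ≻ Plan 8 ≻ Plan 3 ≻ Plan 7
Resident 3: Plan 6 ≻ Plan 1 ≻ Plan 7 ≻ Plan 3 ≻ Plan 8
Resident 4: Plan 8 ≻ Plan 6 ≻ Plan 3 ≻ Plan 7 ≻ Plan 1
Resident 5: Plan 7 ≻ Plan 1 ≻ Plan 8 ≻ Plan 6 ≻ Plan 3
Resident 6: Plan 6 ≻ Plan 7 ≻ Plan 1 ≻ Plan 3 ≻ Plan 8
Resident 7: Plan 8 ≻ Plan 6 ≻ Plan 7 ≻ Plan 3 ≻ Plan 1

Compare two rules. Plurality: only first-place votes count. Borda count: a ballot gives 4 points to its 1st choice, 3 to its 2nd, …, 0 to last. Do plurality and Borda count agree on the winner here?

Plurality first-place counts: Plan 3 0, Plan 6 2, Plan 1 1, Plan 8 3, Plan 7 1 → Plan 8.
Borda totals: Plan 3 7, Plan 6 18, Plan 1 14, Plan 8 16, Plan 7 15 → Plan 6.
The two rules disagree: plurality picks Plan 8, Borda picks Plan 6.

No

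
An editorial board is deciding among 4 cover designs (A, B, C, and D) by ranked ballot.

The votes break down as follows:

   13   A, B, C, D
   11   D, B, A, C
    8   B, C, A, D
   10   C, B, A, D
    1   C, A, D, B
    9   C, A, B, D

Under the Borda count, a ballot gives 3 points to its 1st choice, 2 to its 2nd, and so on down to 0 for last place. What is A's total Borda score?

88

Borda scores:
  A: 13·3 + 11·1 + 8·1 + 10·1 + 2 + 9·2 = 88
  B: 13·2 + 11·2 + 8·3 + 10·2 + 0 + 9·1 = 101
  C: 13·1 + 11·0 + 8·2 + 10·3 + 3 + 9·3 = 89
  D: 13·0 + 11·3 + 8·0 + 10·0 + 1 + 9·0 = 34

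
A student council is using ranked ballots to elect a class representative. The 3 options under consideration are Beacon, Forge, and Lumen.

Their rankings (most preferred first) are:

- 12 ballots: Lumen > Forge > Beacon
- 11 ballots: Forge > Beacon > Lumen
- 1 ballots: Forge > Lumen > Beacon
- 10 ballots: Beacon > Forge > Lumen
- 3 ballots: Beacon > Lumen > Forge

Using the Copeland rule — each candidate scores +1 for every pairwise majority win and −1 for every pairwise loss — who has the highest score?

Pairwise results:
  Beacon vs Forge: Forge wins 24–13.
  Beacon vs Lumen: Beacon wins 24–13.
  Forge vs Lumen: Forge wins 22–15.
Copeland scores (wins − losses):
  Beacon: 1 − 1 = 0
  Forge: 2 − 0 = 2
  Lumen: 0 − 2 = -2
Forge has the best Copeland score.

Forge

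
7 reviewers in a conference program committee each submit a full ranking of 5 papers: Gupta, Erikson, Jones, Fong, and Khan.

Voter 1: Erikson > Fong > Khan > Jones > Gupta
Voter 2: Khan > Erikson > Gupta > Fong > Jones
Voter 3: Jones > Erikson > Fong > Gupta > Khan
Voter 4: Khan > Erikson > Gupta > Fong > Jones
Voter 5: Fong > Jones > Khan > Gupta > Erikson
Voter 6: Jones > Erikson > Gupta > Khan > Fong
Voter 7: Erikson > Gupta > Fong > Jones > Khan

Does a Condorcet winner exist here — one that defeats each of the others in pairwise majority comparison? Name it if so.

Head-to-head results (7 voters total):
Gupta vs Erikson: Erikson wins 6–1.
Gupta vs Jones: Jones wins 4–3.
Gupta vs Fong: Gupta wins 4–3.
Gupta vs Khan: Khan wins 4–3.
Erikson vs Jones: Erikson wins 4–3.
Erikson vs Fong: Erikson wins 6–1.
Erikson vs Khan: Erikson wins 4–3.
Jones vs Fong: Fong wins 5–2.
Jones vs Khan: Jones wins 4–3.
Fong vs Khan: Fong wins 4–3.
Erikson beats each rival — Gupta (6–1), Jones (4–3), Fong (6–1), Khan (4–3) — so Erikson is the Condorcet winner.

Erikson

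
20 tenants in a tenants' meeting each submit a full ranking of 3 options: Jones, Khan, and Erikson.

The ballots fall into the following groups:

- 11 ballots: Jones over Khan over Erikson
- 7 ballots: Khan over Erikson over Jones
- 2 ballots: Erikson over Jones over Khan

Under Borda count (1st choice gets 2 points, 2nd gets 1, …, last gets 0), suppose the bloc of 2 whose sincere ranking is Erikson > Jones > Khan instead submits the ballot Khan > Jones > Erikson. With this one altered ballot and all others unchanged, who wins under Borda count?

Khan

Borda totals with the altered ballot: Jones 24, Khan 29, Erikson 7.
The winner is unchanged: still Khan.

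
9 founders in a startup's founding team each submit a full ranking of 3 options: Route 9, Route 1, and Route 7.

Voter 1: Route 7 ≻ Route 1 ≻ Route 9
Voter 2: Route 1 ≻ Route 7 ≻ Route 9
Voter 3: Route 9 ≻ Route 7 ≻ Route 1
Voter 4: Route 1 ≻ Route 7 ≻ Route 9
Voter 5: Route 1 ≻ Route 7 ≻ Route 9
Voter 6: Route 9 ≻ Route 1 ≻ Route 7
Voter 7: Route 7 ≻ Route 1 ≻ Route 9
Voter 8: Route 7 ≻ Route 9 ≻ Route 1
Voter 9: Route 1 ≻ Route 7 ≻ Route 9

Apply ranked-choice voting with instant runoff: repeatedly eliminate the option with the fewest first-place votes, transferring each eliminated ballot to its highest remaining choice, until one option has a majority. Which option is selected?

Route 1

Round 1: Route 1 4, Route 7 3, Route 9 2. Route 9 has the fewest and is eliminated.
Round 2: Route 1 5, Route 7 4. Route 1 has a majority.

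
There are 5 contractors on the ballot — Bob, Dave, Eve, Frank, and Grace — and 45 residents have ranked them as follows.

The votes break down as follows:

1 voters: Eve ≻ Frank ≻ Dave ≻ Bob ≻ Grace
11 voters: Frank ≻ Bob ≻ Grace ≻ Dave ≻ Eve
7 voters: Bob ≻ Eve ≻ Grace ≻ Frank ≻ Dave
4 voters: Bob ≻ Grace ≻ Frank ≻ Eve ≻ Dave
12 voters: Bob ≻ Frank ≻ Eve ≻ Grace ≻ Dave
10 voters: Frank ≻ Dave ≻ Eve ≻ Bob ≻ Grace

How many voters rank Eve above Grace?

Ballots ranking Eve above Grace: 1+7+12+10 = 30.
Ballots ranking Grace above Eve: 11+4 = 15.
So 30 of 45 voters prefer Eve to Grace.

30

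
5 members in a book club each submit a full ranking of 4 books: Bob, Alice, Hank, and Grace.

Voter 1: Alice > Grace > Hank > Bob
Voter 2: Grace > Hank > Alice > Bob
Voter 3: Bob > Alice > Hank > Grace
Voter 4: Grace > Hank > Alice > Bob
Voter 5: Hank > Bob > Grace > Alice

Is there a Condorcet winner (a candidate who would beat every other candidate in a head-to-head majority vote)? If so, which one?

Grace

Head-to-head results (5 voters total):
Bob vs Alice: Alice wins 3–2.
Bob vs Hank: Hank wins 4–1.
Bob vs Grace: Grace wins 3–2.
Alice vs Hank: Hank wins 3–2.
Alice vs Grace: Grace wins 3–2.
Hank vs Grace: Grace wins 3–2.
Grace beats each rival — Bob (3–2), Alice (3–2), Hank (3–2) — so Grace is the Condorcet winner.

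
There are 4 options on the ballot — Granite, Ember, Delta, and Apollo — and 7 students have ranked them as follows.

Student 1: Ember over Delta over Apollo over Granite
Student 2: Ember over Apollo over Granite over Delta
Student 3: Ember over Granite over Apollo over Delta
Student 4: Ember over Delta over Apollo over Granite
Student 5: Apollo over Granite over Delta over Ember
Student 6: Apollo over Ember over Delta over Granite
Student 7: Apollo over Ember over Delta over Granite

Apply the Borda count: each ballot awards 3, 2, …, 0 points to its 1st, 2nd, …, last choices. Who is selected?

Borda scores:
  Granite: 0 + 1 + 2 + 0 + 2 + 0 + 0 = 5
  Ember: 3 + 3 + 3 + 3 + 0 + 2 + 2 = 16
  Delta: 2 + 0 + 0 + 2 + 1 + 1 + 1 = 7
  Apollo: 1 + 2 + 1 + 1 + 3 + 3 + 3 = 14
Ember has the highest total.

Ember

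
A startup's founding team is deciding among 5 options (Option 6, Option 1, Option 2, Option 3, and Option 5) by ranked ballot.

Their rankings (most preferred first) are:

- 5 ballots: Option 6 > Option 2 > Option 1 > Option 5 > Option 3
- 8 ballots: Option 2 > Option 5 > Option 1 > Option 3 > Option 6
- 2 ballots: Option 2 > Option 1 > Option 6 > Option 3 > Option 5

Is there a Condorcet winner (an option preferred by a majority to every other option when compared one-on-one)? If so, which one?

Option 2

Head-to-head results (15 voters total):
Option 6 vs Option 1: Option 1 wins 10–5.
Option 6 vs Option 2: Option 2 wins 10–5.
Option 6 vs Option 3: Option 3 wins 8–7.
Option 6 vs Option 5: Option 5 wins 8–7.
Option 1 vs Option 2: Option 2 wins 15–0.
Option 1 vs Option 3: Option 1 wins 15–0.
Option 1 vs Option 5: Option 5 wins 8–7.
Option 2 vs Option 3: Option 2 wins 15–0.
Option 2 vs Option 5: Option 2 wins 15–0.
Option 3 vs Option 5: Option 5 wins 13–2.
Option 2 beats each rival — Option 6 (10–5), Option 1 (15–0), Option 3 (15–0), Option 5 (15–0) — so Option 2 is the Condorcet winner.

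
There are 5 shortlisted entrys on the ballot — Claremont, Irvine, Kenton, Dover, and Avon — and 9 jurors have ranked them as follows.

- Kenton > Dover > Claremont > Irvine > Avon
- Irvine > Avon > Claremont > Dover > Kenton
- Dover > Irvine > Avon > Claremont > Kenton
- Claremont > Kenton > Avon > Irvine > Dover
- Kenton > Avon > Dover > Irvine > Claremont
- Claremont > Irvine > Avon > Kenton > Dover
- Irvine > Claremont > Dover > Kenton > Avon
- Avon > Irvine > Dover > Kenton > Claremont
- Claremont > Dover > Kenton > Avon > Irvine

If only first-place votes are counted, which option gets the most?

First-place vote totals:
  Claremont: 3
  Irvine: 2
  Kenton: 2
  Dover: 1
  Avon: 1
Claremont has the most first-place votes.

Claremont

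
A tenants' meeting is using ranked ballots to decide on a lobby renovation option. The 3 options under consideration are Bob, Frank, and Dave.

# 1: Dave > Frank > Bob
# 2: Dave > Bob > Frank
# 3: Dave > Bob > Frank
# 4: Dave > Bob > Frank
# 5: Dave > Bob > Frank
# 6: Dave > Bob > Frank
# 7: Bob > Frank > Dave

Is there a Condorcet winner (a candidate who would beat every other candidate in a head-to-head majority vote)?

Head-to-head results (7 voters total):
Bob vs Frank: Bob wins 6–1.
Bob vs Dave: Dave wins 6–1.
Frank vs Dave: Dave wins 6–1.
Dave beats each rival — Bob (6–1), Frank (6–1) — so Dave is the Condorcet winner.

Yes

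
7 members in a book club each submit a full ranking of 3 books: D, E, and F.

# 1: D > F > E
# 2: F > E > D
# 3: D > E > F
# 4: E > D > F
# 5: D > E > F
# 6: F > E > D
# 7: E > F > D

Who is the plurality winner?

First-place vote totals:
  D: 3
  E: 2
  F: 2
D has the most first-place votes.

D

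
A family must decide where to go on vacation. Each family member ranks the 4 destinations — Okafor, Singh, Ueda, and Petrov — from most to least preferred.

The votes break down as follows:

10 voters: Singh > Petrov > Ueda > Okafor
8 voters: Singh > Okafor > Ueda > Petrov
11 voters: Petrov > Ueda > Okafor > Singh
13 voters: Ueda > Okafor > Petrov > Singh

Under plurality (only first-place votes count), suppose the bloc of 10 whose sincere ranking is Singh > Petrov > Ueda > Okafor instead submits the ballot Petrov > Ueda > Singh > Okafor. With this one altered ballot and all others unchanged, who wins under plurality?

First-place totals with the altered ballot: Okafor 0, Singh 8, Ueda 13, Petrov 21.
The switch changes the winner from Singh to Petrov.

Petrov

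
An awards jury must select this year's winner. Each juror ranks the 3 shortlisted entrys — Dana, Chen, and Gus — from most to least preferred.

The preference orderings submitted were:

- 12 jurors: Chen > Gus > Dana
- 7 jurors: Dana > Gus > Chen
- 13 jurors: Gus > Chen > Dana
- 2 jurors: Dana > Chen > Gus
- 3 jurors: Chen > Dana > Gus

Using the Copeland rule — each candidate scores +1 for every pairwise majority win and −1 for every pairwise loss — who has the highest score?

Gus

Pairwise results:
  Dana vs Chen: Chen wins 28–9.
  Dana vs Gus: Gus wins 25–12.
  Chen vs Gus: Gus wins 20–17.
Copeland scores (wins − losses):
  Dana: 0 − 2 = -2
  Chen: 1 − 1 = 0
  Gus: 2 − 0 = 2
Gus has the best Copeland score.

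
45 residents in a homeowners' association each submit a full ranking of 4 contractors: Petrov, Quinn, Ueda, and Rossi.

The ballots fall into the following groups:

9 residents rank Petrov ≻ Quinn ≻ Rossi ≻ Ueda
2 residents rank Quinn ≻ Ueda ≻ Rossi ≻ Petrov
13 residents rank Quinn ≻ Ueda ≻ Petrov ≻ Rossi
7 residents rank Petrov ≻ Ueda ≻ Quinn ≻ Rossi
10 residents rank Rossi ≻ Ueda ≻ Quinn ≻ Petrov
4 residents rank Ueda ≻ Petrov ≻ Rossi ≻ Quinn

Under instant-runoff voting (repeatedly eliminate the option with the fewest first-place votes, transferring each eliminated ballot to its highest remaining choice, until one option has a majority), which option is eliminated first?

Ueda

Round 1: Petrov 16, Quinn 15, Rossi 10, Ueda 4. Ueda has the fewest and is eliminated.
Round 2: Petrov 20, Quinn 15, Rossi 10. Rossi has the fewest and is eliminated.
Round 3: Quinn 25, Petrov 20. Quinn has a majority.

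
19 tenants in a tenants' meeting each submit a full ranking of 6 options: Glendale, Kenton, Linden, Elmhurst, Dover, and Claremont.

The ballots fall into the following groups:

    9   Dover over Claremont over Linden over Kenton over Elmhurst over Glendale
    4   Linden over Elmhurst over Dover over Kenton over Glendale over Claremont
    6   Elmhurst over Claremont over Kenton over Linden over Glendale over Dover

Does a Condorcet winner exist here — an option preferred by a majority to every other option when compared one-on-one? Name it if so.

Head-to-head results (19 voters total):
Glendale vs Kenton: Kenton wins 19–0.
Glendale vs Linden: Linden wins 19–0.
Glendale vs Elmhurst: Elmhurst wins 19–0.
Glendale vs Dover: Dover wins 13–6.
Glendale vs Claremont: Claremont wins 15–4.
Kenton vs Linden: Linden wins 13–6.
Kenton vs Elmhurst: Elmhurst wins 10–9.
Kenton vs Dover: Dover wins 13–6.
Kenton vs Claremont: Claremont wins 15–4.
Linden vs Elmhurst: Linden wins 13–6.
Linden vs Dover: Linden wins 10–9.
Linden vs Claremont: Claremont wins 15–4.
Elmhurst vs Dover: Elmhurst wins 10–9.
Elmhurst vs Claremont: Elmhurst wins 10–9.
Dover vs Claremont: Dover wins 13–6.
No candidate beats all others: Linden beats Elmhurst beats Claremont beats Linden, a majority cycle.

No Condorcet winner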